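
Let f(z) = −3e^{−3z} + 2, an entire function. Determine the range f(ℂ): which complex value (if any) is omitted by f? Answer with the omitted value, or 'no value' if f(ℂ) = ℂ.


Little Picard bounds the complement of f(ℂ) to at most one point.
e^{−3z} is never zero on ℂ, so -3·e^{−3z} takes every value in ℂ ∖ {0}. Adding 2 shifts the range to ℂ ∖ {2}. Thus f omits exactly the value 2.

Omitted value: 2.


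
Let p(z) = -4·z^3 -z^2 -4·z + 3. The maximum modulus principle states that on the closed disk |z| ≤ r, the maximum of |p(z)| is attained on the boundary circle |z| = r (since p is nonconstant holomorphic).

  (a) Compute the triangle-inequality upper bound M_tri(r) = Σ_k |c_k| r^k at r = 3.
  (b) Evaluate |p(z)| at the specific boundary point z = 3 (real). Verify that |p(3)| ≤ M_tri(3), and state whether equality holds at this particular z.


Coefficients: c_0 = 3, c_1 = -4, c_2 = -1, c_3 = -4. Radius r = 3.
Part (a). Triangle bound: M_tri(r) = Σ_k |c_k| r^k
  = |3|·3^0 + |-4|·3^1 + |-1|·3^2 + |-4|·3^3
  = 3 + 12 + 9 + 108 = 132.
This bounds M(r) := max_{|z|=r} |p(z)| from above; equality holds iff all terms c_k z^k can be made to align in phase at a single z on |z|=r.
Part (b). At z = 3 (real, on the circle |z| = r):
  p(3) = (3)·3^0 + (-4)·3^1 + (-1)·3^2 + (-4)·3^3 = -126.
  |p(3)| = 126.
Check: |p(3)| = 126 ≤ 132 = M_tri(3). ✓ Equality does not hold at z = 3 (the coefficients have mixed signs, so the terms do not all align in phase there).

M_tri(3) = 132; |p(3)| = 126; equality at z=3: no.


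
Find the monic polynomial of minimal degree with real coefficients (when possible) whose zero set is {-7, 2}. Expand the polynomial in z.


The polynomial is p(z) = ∏_{α ∈ S} (z − α), where S = {-7, 2}.
Expanding the product yields: p(z) = z^2 + 5·z -14.
The resulting polynomial has degree 2 and real coefficients as required.

p(z) = z^2 + 5·z -14.


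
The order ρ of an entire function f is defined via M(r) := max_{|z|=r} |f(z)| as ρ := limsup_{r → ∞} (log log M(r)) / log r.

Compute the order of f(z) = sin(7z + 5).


sin(w) is a linear combination of e^{iw} and e^{−iw} (or e^w, e^{−w} in the hyperbolic case), so |sin(w)| ≤ e^{|w|}. With w = 7z + 5, |w| ≤ 7|z| + 5 = 7r + 5 on |z| = r, giving M(r) ≤ e^{7r + 5}, so ρ ≤ 1. On a suitable ray (z = it for sin/cos; z = t for sinh/cosh, t real → ∞), |sin(7z + 5)| grows like e^{7|t|}/2, so ρ ≥ 1. Hence ρ = 1.
Therefore ρ = 1.

Order ρ = 1.


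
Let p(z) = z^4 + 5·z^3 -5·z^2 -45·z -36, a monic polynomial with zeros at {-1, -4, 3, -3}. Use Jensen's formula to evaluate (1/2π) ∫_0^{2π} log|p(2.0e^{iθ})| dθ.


Zeros: -4, -3, -1, 3; r = 2.0.
Inside |z| < r: -1. Outside (|z| ≥ r): -4, -3, 3.
p(0) = -36, so log|p(0)| = log(36) = 3.5835.
Apply Jensen: I(r) = log|p(0)| + Σ_k log(r/|z_k|), summed over zeros inside |z| < r.
  log(r/|z_k|) for z_k = -1: log(2.0/1) = 0.6931
  Outside zeros (-4, -3, 3) contribute nothing to the Jensen sum.
Sum over inside zeros: 0.6931.
I(r) = log|p(0)| + (inside sum) = 3.5835 + 0.6931 = 4.2767.
Note: since some zeros are outside |z| ≤ r, the simplified n·log(r) form does NOT apply — only the inside zeros contribute.

I(r) ≈ 4.2767.


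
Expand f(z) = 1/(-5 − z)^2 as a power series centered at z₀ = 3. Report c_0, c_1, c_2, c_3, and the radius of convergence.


Let w = z − z₀, so z = z₀ + w.
Then -5 − z = -5 − (z₀ + w) = (-5 − z₀) − w = -8 − w.
f(z) = 1/(-8 − w)^2 = (1/(-8)^2) · (1 − w/(-8))^{−2}.
By the binomial series (1−u)^{−2} = Σ_{n≥0} C(n+1, 1) u^n for |u|<1, with u = w/(-8):
  c_n = C(n+1, 1) / (-8)^(n+2).
  c_0 = 1/(-8)^2 = 1/64.
  c_1 = 2/(-8)^3 = -1/256.
  c_2 = 3/(-8)^4 = 3/4096.
  c_3 = 4/(-8)^5 = -1/8192.
The series is valid for |w/d| < 1, i.e. |z − z₀| < |d|.
Radius of convergence: R = |-5 − z₀| = |-8| = 8 (distance from z₀ to the singularity z = -5).

c_0 = 1/64, c_1 = -1/256, c_2 = 3/4096, c_3 = -1/8192; R = 8.


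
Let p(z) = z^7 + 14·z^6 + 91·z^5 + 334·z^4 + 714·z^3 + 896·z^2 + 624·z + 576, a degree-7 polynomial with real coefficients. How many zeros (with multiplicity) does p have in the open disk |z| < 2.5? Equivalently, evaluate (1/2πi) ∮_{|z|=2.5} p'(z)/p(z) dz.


The zeros of p are: (-3 + 3i), (-3 - 3i), -4, (0 + 1i), (0 - 1i), (-2 + 2i), (-2 - 2i).
Their magnitudes are: 4.243, 4.243, 4, 1, 1, 2.828, 2.828.
Zeros with |z| < R = 2.5: (0 + 1i), (0 - 1i).
Count = 2.
By the argument principle, (1/2πi) ∮_{|z|=R} p'(z)/p(z) dz equals exactly this count.

Number of zeros inside |z| < 2.5: 2.


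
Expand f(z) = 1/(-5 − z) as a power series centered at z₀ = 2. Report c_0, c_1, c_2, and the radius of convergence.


Let w = z − z₀, so z = z₀ + w.
Then -5 − z = -5 − (z₀ + w) = (-5 − z₀) − w = -7 − w.
f(z) = 1/(-7 − w) = (1/(-7)) · 1/(1 − w/(-7)) = Σ_{n≥0} w^n / (-7)^(n+1).
So c_n = 1/(-7)^(n+1):
  c_0 = 1/(-7)^1 = -1/7.
  c_1 = 1/(-7)^2 = 1/49.
  c_2 = 1/(-7)^3 = -1/343.
The series is valid for |w/d| < 1, i.e. |z − z₀| < |d|.
Radius of convergence: R = |-5 − z₀| = |-7| = 7 (distance from z₀ to the singularity z = -5).

c_0 = -1/7, c_1 = 1/49, c_2 = -1/343; R = 7.


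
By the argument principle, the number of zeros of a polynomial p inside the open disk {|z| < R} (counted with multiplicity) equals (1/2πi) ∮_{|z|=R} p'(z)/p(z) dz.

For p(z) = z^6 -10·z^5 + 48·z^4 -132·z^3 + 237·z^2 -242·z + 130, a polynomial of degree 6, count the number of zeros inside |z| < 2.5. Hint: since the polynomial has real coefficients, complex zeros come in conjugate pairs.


The zeros of p are: (1 + 2i), (1 - 2i), (3 + 2i), (3 - 2i), (1 + 1i), (1 - 1i).
Their magnitudes are: 2.236, 2.236, 3.606, 3.606, 1.414, 1.414.
Zeros with |z| < R = 2.5: (1 + 2i), (1 - 2i), (1 + 1i), (1 - 1i).
Count = 4.
By the argument principle, (1/2πi) ∮_{|z|=R} p'(z)/p(z) dz equals exactly this count.

Number of zeros inside |z| < 2.5: 4.


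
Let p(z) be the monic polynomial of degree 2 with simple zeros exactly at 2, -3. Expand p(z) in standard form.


The polynomial is p(z) = ∏_{α ∈ S} (z − α), where S = {2, -3}.
Expanding the product yields: p(z) = z^2 + z -6.
The resulting polynomial has degree 2 and real coefficients as required.

p(z) = z^2 + z -6.


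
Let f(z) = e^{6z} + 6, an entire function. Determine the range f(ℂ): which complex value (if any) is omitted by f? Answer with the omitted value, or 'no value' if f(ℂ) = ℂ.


Little Picard bounds the complement of f(ℂ) to at most one point.
e^{6z} is never zero on ℂ, so 1·e^{6z} takes every value in ℂ ∖ {0}. Adding 6 shifts the range to ℂ ∖ {6}. Thus f omits exactly the value 6.

Omitted value: 6.


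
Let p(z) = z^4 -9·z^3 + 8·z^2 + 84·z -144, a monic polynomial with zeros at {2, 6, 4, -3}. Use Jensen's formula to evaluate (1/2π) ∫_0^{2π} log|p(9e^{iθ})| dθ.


Zeros: -3, 2, 4, 6; r = 9.
Inside |z| < r: -3, 2, 4, 6. Outside (|z| ≥ r): ∅.
p(0) = -144, so log|p(0)| = log(144) = 4.9698.
Apply Jensen: I(r) = log|p(0)| + Σ_k log(r/|z_k|), summed over zeros inside |z| < r.
  log(r/|z_k|) for z_k = 2: log(9/2) = 1.5041
  log(r/|z_k|) for z_k = 6: log(9/6) = 0.4055
  log(r/|z_k|) for z_k = 4: log(9/4) = 0.8109
  log(r/|z_k|) for z_k = -3: log(9/3) = 1.0986
Sum over inside zeros: 3.8191.
I(r) = log|p(0)| + (inside sum) = 4.9698 + 3.8191 = 8.7889.
Closed form (all zeros inside, monic): I(r) = n·log(r) = 4·log(9) = 8.7889. ✓

I(r) ≈ 8.7889.


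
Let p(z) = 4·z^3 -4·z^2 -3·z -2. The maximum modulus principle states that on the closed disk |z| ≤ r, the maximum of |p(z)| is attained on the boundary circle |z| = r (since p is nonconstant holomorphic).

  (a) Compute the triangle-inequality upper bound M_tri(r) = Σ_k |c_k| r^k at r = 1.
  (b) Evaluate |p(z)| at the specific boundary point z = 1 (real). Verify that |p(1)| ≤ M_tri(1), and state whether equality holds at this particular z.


Coefficients: c_0 = -2, c_1 = -3, c_2 = -4, c_3 = 4. Radius r = 1.
Part (a). Triangle bound: M_tri(r) = Σ_k |c_k| r^k
  = |-2|·1^0 + |-3|·1^1 + |-4|·1^2 + |4|·1^3
  = 2 + 3 + 4 + 4 = 13.
This bounds M(r) := max_{|z|=r} |p(z)| from above; equality holds iff all terms c_k z^k can be made to align in phase at a single z on |z|=r.
Part (b). At z = 1 (real, on the circle |z| = r):
  p(1) = (-2)·1^0 + (-3)·1^1 + (-4)·1^2 + (4)·1^3 = -5.
  |p(1)| = 5.
Check: |p(1)| = 5 ≤ 13 = M_tri(1). ✓ Equality does not hold at z = 1 (the coefficients have mixed signs, so the terms do not all align in phase there).

M_tri(1) = 13; |p(1)| = 5; equality at z=1: no.


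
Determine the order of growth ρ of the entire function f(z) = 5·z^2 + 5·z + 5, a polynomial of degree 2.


|f(z)| ≤ Σ|c_k|·r^k = O(r^2) as r → ∞. Polynomial growth is O(e^{r^ε}) for every ε > 0 (since r^2/e^{r^ε} → 0), so ρ ≤ ε for all ε > 0, i.e. ρ = 0. Every nonconstant polynomial has order 0.
Therefore ρ = 0.

Order ρ = 0.


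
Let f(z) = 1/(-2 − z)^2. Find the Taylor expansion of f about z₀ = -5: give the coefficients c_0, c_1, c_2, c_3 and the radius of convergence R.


Let w = z − z₀, so z = z₀ + w.
Then -2 − z = -2 − (z₀ + w) = (-2 − z₀) − w = 3 − w.
f(z) = 1/(3 − w)^2 = (1/(3)^2) · (1 − w/(3))^{−2}.
By the binomial series (1−u)^{−2} = Σ_{n≥0} C(n+1, 1) u^n for |u|<1, with u = w/(3):
  c_n = C(n+1, 1) / (3)^(n+2).
  c_0 = 1/(3)^2 = 1/9.
  c_1 = 2/(3)^3 = 2/27.
  c_2 = 3/(3)^4 = 1/27.
  c_3 = 4/(3)^5 = 4/243.
The series is valid for |w/d| < 1, i.e. |z − z₀| < |d|.
Radius of convergence: R = |-2 − z₀| = |3| = 3 (distance from z₀ to the singularity z = -2).

c_0 = 1/9, c_1 = 2/27, c_2 = 1/27, c_3 = 4/243; R = 3.


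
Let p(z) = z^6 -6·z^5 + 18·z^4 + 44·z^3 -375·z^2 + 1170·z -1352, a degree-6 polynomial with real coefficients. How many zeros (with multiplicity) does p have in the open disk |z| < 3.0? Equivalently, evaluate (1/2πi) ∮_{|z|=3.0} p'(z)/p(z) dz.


The zeros of p are: 2, (2 + 3i), (2 - 3i), -4, (2 + 3i), (2 - 3i).
Their magnitudes are: 2, 3.606, 3.606, 4, 3.606, 3.606.
Zeros with |z| < R = 3.0: 2.
Count = 1.
By the argument principle, (1/2πi) ∮_{|z|=R} p'(z)/p(z) dz equals exactly this count.

Number of zeros inside |z| < 3.0: 1.


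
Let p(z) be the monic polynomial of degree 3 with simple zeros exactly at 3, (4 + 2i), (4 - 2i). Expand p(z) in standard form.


The polynomial is p(z) = ∏_{α ∈ S} (z − α), where S = {3, (4 + 2i), (4 - 2i)}.
Expanding the product yields: p(z) = z^3 -11·z^2 + 44·z -60.
Note conjugate pairs combine to real quadratics: (z − (4+2i))(z − (4−2i)) = z² − 8z + 20.
The resulting polynomial has degree 3 and real coefficients as required.

p(z) = z^3 -11·z^2 + 44·z -60.


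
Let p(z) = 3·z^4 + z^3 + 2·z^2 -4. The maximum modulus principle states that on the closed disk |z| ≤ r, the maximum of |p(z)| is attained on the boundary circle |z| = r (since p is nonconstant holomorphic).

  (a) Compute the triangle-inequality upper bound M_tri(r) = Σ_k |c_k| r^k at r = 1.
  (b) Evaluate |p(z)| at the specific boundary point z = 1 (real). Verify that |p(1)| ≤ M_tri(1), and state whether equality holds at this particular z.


Coefficients: c_0 = -4, c_1 = 0, c_2 = 2, c_3 = 1, c_4 = 3. Radius r = 1.
Part (a). Triangle bound: M_tri(r) = Σ_k |c_k| r^k
  = |-4|·1^0 + |0|·1^1 + |2|·1^2 + |1|·1^3 + |3|·1^4
  = 4 + 0 + 2 + 1 + 3 = 10.
This bounds M(r) := max_{|z|=r} |p(z)| from above; equality holds iff all terms c_k z^k can be made to align in phase at a single z on |z|=r.
Part (b). At z = 1 (real, on the circle |z| = r):
  p(1) = (-4)·1^0 + (0)·1^1 + (2)·1^2 + (1)·1^3 + (3)·1^4 = 2.
  |p(1)| = 2.
Check: |p(1)| = 2 ≤ 10 = M_tri(1). ✓ Equality does not hold at z = 1 (the coefficients have mixed signs, so the terms do not all align in phase there).

M_tri(1) = 10; |p(1)| = 2; equality at z=1: no.


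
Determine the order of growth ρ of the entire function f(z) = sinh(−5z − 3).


sinh(w) is a linear combination of e^{iw} and e^{−iw} (or e^w, e^{−w} in the hyperbolic case), so |sinh(w)| ≤ e^{|w|}. With w = −5z − 3, |w| ≤ 5|z| + 3 = 5r + 3 on |z| = r, giving M(r) ≤ e^{5r + 3}, so ρ ≤ 1. On a suitable ray (z = it for sin/cos; z = t for sinh/cosh, t real → ∞), |sinh(−5z − 3)| grows like e^{5|t|}/2, so ρ ≥ 1. Hence ρ = 1.
Therefore ρ = 1.

Order ρ = 1.


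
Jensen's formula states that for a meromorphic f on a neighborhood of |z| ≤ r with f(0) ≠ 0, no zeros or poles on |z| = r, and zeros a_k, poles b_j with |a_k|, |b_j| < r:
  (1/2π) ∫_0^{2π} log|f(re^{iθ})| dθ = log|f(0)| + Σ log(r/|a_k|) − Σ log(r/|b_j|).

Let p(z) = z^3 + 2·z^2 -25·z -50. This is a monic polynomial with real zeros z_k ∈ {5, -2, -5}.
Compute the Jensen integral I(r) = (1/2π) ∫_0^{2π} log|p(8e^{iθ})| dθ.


Zeros: -5, -2, 5; r = 8.
Inside |z| < r: -5, -2, 5. Outside (|z| ≥ r): ∅.
p(0) = -50, so log|p(0)| = log(50) = 3.9120.
Apply Jensen: I(r) = log|p(0)| + Σ_k log(r/|z_k|), summed over zeros inside |z| < r.
  log(r/|z_k|) for z_k = 5: log(8/5) = 0.4700
  log(r/|z_k|) for z_k = -2: log(8/2) = 1.3863
  log(r/|z_k|) for z_k = -5: log(8/5) = 0.4700
Sum over inside zeros: 2.3263.
I(r) = log|p(0)| + (inside sum) = 3.9120 + 2.3263 = 6.2383.
Closed form (all zeros inside, monic): I(r) = n·log(r) = 3·log(8) = 6.2383. ✓

I(r) ≈ 6.2383.


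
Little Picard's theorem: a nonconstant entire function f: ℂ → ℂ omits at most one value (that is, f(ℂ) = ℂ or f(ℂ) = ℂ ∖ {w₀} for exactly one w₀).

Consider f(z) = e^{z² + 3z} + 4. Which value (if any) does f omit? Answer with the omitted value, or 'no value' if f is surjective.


Little Picard bounds the complement of f(ℂ) to at most one point.
The exponent g(z) = z² + 3z is a nonconstant polynomial, hence surjective onto ℂ. So e^{g(z)} takes every value in {e^w : w ∈ ℂ} = ℂ ∖ {0}. Adding 4 shifts the range to ℂ ∖ {4}. f omits exactly 4.

Omitted value: 4.


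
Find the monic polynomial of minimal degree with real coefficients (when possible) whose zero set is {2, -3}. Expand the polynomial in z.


The polynomial is p(z) = ∏_{α ∈ S} (z − α), where S = {2, -3}.
Expanding the product yields: p(z) = z^2 + z -6.
The resulting polynomial has degree 2 and real coefficients as required.

p(z) = z^2 + z -6.


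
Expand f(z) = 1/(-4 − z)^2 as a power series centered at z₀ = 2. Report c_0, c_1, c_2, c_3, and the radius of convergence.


Let w = z − z₀, so z = z₀ + w.
Then -4 − z = -4 − (z₀ + w) = (-4 − z₀) − w = -6 − w.
f(z) = 1/(-6 − w)^2 = (1/(-6)^2) · (1 − w/(-6))^{−2}.
By the binomial series (1−u)^{−2} = Σ_{n≥0} C(n+1, 1) u^n for |u|<1, with u = w/(-6):
  c_n = C(n+1, 1) / (-6)^(n+2).
  c_0 = 1/(-6)^2 = 1/36.
  c_1 = 2/(-6)^3 = -1/108.
  c_2 = 3/(-6)^4 = 1/432.
  c_3 = 4/(-6)^5 = -1/1944.
The series is valid for |w/d| < 1, i.e. |z − z₀| < |d|.
Radius of convergence: R = |-4 − z₀| = |-6| = 6 (distance from z₀ to the singularity z = -4).

c_0 = 1/36, c_1 = -1/108, c_2 = 1/432, c_3 = -1/1944; R = 6.


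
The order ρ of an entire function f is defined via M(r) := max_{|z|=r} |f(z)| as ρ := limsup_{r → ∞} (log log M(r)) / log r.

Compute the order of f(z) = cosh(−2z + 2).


cosh(w) is a linear combination of e^{iw} and e^{−iw} (or e^w, e^{−w} in the hyperbolic case), so |cosh(w)| ≤ e^{|w|}. With w = −2z + 2, |w| ≤ 2|z| + 2 = 2r + 2 on |z| = r, giving M(r) ≤ e^{2r + 2}, so ρ ≤ 1. On a suitable ray (z = it for sin/cos; z = t for sinh/cosh, t real → ∞), |cosh(−2z + 2)| grows like e^{2|t|}/2, so ρ ≥ 1. Hence ρ = 1.
Therefore ρ = 1.

Order ρ = 1.


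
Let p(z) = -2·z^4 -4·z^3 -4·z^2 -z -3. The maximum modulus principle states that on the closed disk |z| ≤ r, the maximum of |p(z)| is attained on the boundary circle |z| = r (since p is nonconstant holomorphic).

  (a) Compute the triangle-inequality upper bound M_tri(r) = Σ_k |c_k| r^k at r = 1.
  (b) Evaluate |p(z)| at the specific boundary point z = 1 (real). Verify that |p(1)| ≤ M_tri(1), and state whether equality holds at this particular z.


Coefficients: c_0 = -3, c_1 = -1, c_2 = -4, c_3 = -4, c_4 = -2. Radius r = 1.
Part (a). Triangle bound: M_tri(r) = Σ_k |c_k| r^k
  = |-3|·1^0 + |-1|·1^1 + |-4|·1^2 + |-4|·1^3 + |-2|·1^4
  = 3 + 1 + 4 + 4 + 2 = 14.
This bounds M(r) := max_{|z|=r} |p(z)| from above; equality holds iff all terms c_k z^k can be made to align in phase at a single z on |z|=r.
Part (b). At z = 1 (real, on the circle |z| = r):
  p(1) = (-3)·1^0 + (-1)·1^1 + (-4)·1^2 + (-4)·1^3 + (-2)·1^4 = -14.
  |p(1)| = 14.
Since all nonzero coefficients share the same sign, |p(1)| = 14 = M_tri(1); the triangle bound is attained at z = 1, so in fact M(r) = 14.

M_tri(1) = 14; |p(1)| = 14; equality at z=1: yes.


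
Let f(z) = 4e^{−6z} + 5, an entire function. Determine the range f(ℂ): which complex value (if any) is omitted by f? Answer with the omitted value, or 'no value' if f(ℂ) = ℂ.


Little Picard bounds the complement of f(ℂ) to at most one point.
e^{−6z} is never zero on ℂ, so 4·e^{−6z} takes every value in ℂ ∖ {0}. Adding 5 shifts the range to ℂ ∖ {5}. Thus f omits exactly the value 5.

Omitted value: 5.


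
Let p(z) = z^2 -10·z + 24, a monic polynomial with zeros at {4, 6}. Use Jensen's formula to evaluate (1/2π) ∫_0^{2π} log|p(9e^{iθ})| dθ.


Zeros: 4, 6; r = 9.
Inside |z| < r: 4, 6. Outside (|z| ≥ r): ∅.
p(0) = 24, so log|p(0)| = log(24) = 3.1781.
Apply Jensen: I(r) = log|p(0)| + Σ_k log(r/|z_k|), summed over zeros inside |z| < r.
  log(r/|z_k|) for z_k = 4: log(9/4) = 0.8109
  log(r/|z_k|) for z_k = 6: log(9/6) = 0.4055
Sum over inside zeros: 1.2164.
I(r) = log|p(0)| + (inside sum) = 3.1781 + 1.2164 = 4.3944.
Closed form (all zeros inside, monic): I(r) = n·log(r) = 2·log(9) = 4.3944. ✓

I(r) ≈ 4.3944.


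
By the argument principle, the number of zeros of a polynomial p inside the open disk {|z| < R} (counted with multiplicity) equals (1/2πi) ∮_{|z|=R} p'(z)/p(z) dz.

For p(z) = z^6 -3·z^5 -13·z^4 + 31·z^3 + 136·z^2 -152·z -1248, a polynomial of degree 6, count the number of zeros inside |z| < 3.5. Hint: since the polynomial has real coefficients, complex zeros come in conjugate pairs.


The zeros of p are: -3, 4, (-2 + 2i), (-2 - 2i), (3 + 2i), (3 - 2i).
Their magnitudes are: 3, 4, 2.828, 2.828, 3.606, 3.606.
Zeros with |z| < R = 3.5: -3, (-2 + 2i), (-2 - 2i).
Count = 3.
By the argument principle, (1/2πi) ∮_{|z|=R} p'(z)/p(z) dz equals exactly this count.

Number of zeros inside |z| < 3.5: 3.


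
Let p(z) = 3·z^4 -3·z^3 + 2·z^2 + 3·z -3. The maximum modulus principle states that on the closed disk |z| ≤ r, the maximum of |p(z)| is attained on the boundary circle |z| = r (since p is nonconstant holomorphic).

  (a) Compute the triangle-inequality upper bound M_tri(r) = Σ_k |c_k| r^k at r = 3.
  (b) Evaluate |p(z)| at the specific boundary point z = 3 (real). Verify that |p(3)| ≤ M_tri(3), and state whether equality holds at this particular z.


Coefficients: c_0 = -3, c_1 = 3, c_2 = 2, c_3 = -3, c_4 = 3. Radius r = 3.
Part (a). Triangle bound: M_tri(r) = Σ_k |c_k| r^k
  = |-3|·3^0 + |3|·3^1 + |2|·3^2 + |-3|·3^3 + |3|·3^4
  = 3 + 9 + 18 + 81 + 243 = 354.
This bounds M(r) := max_{|z|=r} |p(z)| from above; equality holds iff all terms c_k z^k can be made to align in phase at a single z on |z|=r.
Part (b). At z = 3 (real, on the circle |z| = r):
  p(3) = (-3)·3^0 + (3)·3^1 + (2)·3^2 + (-3)·3^3 + (3)·3^4 = 186.
  |p(3)| = 186.
Check: |p(3)| = 186 ≤ 354 = M_tri(3). ✓ Equality does not hold at z = 3 (the coefficients have mixed signs, so the terms do not all align in phase there).

M_tri(3) = 354; |p(3)| = 186; equality at z=3: no.


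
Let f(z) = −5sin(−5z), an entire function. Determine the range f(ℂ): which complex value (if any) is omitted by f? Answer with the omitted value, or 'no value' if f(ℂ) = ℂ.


Little Picard bounds the complement of f(ℂ) to at most one point.
sin is entire and surjective onto ℂ: for every w ∈ ℂ, sin(ζ) = w has a solution ζ ∈ ℂ (e.g., via the complex inverse arcsin). With ζ = −5z this gives z = ζ/(-5). Then -5·sin(−5z) takes every value in -5·ℂ = ℂ, and adding 0 is a bijection of ℂ. So f is surjective and omits no value. (Note: only on the real line is sin bounded by [−1, 1].)

Omitted value: no value.


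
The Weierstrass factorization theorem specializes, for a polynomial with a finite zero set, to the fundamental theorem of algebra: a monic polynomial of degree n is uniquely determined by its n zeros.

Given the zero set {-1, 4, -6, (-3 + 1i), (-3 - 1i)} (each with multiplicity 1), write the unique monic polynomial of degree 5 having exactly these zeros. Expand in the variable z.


The polynomial is p(z) = ∏_{α ∈ S} (z − α), where S = {-1, 4, -6, (-3 + 1i), (-3 - 1i)}.
Expanding the product yields: p(z) = z^5 + 9·z^4 + 6·z^3 -126·z^2 -364·z -240.
Note conjugate pairs combine to real quadratics: (z − (-3+1i))(z − (-3−1i)) = z² + 6z + 10.
The resulting polynomial has degree 5 and real coefficients as required.

p(z) = z^5 + 9·z^4 + 6·z^3 -126·z^2 -364·z -240.


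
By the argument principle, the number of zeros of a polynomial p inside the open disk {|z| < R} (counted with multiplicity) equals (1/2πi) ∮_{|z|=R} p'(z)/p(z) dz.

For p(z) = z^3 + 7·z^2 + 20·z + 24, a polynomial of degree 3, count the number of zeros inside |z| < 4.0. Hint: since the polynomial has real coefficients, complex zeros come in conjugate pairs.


The zeros of p are: (-2 + 2i), (-2 - 2i), -3.
Their magnitudes are: 2.828, 2.828, 3.
Zeros with |z| < R = 4.0: (-2 + 2i), (-2 - 2i), -3.
Count = 3.
By the argument principle, (1/2πi) ∮_{|z|=R} p'(z)/p(z) dz equals exactly this count.

Number of zeros inside |z| < 4.0: 3.


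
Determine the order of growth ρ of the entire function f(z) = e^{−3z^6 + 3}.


|e^{−3z^6 + 3}| = e^{Re(-3·z^6) + 3} ≤ e^{3|z|^6 + 3} = e^{3r^6 + 3} on |z| = r, so ρ ≤ 6. Choosing z on |z|=r so that -3·z^6 is real positive (always possible by picking arg z appropriately) gives |f(z)| = e^{3r^6 + 3}, matching the bound. The additive constant 3 does not affect log log M(r) ~ 6·log r. Hence ρ = 6.
Therefore ρ = 6.

Order ρ = 6.


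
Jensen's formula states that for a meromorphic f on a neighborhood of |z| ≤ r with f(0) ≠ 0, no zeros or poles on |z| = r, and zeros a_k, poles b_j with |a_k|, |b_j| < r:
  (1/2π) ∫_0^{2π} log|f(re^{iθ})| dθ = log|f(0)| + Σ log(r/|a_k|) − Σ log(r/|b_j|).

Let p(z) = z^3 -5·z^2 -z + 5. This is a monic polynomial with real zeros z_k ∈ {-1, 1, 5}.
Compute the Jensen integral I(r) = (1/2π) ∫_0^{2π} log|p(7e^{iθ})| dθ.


Zeros: -1, 1, 5; r = 7.
Inside |z| < r: -1, 1, 5. Outside (|z| ≥ r): ∅.
p(0) = 5, so log|p(0)| = log(5) = 1.6094.
Apply Jensen: I(r) = log|p(0)| + Σ_k log(r/|z_k|), summed over zeros inside |z| < r.
  log(r/|z_k|) for z_k = -1: log(7/1) = 1.9459
  log(r/|z_k|) for z_k = 1: log(7/1) = 1.9459
  log(r/|z_k|) for z_k = 5: log(7/5) = 0.3365
Sum over inside zeros: 4.2283.
I(r) = log|p(0)| + (inside sum) = 1.6094 + 4.2283 = 5.8377.
Closed form (all zeros inside, monic): I(r) = n·log(r) = 3·log(7) = 5.8377. ✓

I(r) ≈ 5.8377.


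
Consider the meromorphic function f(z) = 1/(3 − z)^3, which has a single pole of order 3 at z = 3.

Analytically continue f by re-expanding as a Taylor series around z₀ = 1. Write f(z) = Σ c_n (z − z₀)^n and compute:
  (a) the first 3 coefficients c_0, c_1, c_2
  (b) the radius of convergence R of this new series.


Let w = z − z₀, so z = z₀ + w.
Then 3 − z = 3 − (z₀ + w) = (3 − z₀) − w = 2 − w.
f(z) = 1/(2 − w)^3 = (1/(2)^3) · (1 − w/(2))^{−3}.
By the binomial series (1−u)^{−3} = Σ_{n≥0} C(n+2, 2) u^n for |u|<1, with u = w/(2):
  c_n = C(n+2, 2) / (2)^(n+3).
  c_0 = 1/(2)^3 = 1/8.
  c_1 = 3/(2)^4 = 3/16.
  c_2 = 6/(2)^5 = 3/16.
The series is valid for |w/d| < 1, i.e. |z − z₀| < |d|.
Radius of convergence: R = |3 − z₀| = |2| = 2 (distance from z₀ to the singularity z = 3).

c_0 = 1/8, c_1 = 3/16, c_2 = 3/16; R = 2.


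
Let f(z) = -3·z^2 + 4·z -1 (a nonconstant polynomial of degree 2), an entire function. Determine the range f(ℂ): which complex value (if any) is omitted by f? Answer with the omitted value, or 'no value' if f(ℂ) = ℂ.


Little Picard bounds the complement of f(ℂ) to at most one point.
For every w ∈ ℂ, the equation p(z) − w = 0 is a nonconstant polynomial in z and hence has at least one root by the fundamental theorem of algebra. So p is surjective onto ℂ, omitting no value.

Omitted value: no value.


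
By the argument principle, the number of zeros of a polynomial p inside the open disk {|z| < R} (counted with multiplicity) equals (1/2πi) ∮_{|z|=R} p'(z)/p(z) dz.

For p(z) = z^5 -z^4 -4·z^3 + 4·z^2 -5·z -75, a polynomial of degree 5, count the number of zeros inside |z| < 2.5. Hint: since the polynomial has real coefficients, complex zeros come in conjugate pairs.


The zeros of p are: (-2 + 1i), (-2 - 1i), (1 + 2i), (1 - 2i), 3.
Their magnitudes are: 2.236, 2.236, 2.236, 2.236, 3.
Zeros with |z| < R = 2.5: (-2 + 1i), (-2 - 1i), (1 + 2i), (1 - 2i).
Count = 4.
By the argument principle, (1/2πi) ∮_{|z|=R} p'(z)/p(z) dz equals exactly this count.

Number of zeros inside |z| < 2.5: 4.


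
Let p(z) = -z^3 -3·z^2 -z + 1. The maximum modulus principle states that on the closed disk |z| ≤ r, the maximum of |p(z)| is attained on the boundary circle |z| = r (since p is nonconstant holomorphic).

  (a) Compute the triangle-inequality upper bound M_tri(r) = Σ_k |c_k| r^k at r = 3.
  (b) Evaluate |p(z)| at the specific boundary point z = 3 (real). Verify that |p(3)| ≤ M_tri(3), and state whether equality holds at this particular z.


Coefficients: c_0 = 1, c_1 = -1, c_2 = -3, c_3 = -1. Radius r = 3.
Part (a). Triangle bound: M_tri(r) = Σ_k |c_k| r^k
  = |1|·3^0 + |-1|·3^1 + |-3|·3^2 + |-1|·3^3
  = 1 + 3 + 27 + 27 = 58.
This bounds M(r) := max_{|z|=r} |p(z)| from above; equality holds iff all terms c_k z^k can be made to align in phase at a single z on |z|=r.
Part (b). At z = 3 (real, on the circle |z| = r):
  p(3) = (1)·3^0 + (-1)·3^1 + (-3)·3^2 + (-1)·3^3 = -56.
  |p(3)| = 56.
Check: |p(3)| = 56 ≤ 58 = M_tri(3). ✓ Equality does not hold at z = 3 (the coefficients have mixed signs, so the terms do not all align in phase there).

M_tri(3) = 58; |p(3)| = 56; equality at z=3: no.


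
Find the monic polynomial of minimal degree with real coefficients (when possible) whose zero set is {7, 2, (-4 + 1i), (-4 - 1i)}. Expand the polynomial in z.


The polynomial is p(z) = ∏_{α ∈ S} (z − α), where S = {7, 2, (-4 + 1i), (-4 - 1i)}.
Expanding the product yields: p(z) = z^4 -z^3 -41·z^2 -41·z + 238.
Note conjugate pairs combine to real quadratics: (z − (-4+1i))(z − (-4−1i)) = z² + 8z + 17.
The resulting polynomial has degree 4 and real coefficients as required.

p(z) = z^4 -z^3 -41·z^2 -41·z + 238.


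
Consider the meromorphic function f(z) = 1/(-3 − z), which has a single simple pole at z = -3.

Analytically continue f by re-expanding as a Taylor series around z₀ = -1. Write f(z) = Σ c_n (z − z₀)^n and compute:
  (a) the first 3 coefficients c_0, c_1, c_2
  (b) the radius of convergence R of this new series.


Let w = z − z₀, so z = z₀ + w.
Then -3 − z = -3 − (z₀ + w) = (-3 − z₀) − w = -2 − w.
f(z) = 1/(-2 − w) = (1/(-2)) · 1/(1 − w/(-2)) = Σ_{n≥0} w^n / (-2)^(n+1).
So c_n = 1/(-2)^(n+1):
  c_0 = 1/(-2)^1 = -1/2.
  c_1 = 1/(-2)^2 = 1/4.
  c_2 = 1/(-2)^3 = -1/8.
The series is valid for |w/d| < 1, i.e. |z − z₀| < |d|.
Radius of convergence: R = |-3 − z₀| = |-2| = 2 (distance from z₀ to the singularity z = -3).

c_0 = -1/2, c_1 = 1/4, c_2 = -1/8; R = 2.


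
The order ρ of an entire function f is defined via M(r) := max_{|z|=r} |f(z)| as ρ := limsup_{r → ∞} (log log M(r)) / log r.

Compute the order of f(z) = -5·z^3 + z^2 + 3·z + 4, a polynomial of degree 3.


|f(z)| ≤ Σ|c_k|·r^k = O(r^3) as r → ∞. Polynomial growth is O(e^{r^ε}) for every ε > 0 (since r^3/e^{r^ε} → 0), so ρ ≤ ε for all ε > 0, i.e. ρ = 0. Every nonconstant polynomial has order 0.
Therefore ρ = 0.

Order ρ = 0.


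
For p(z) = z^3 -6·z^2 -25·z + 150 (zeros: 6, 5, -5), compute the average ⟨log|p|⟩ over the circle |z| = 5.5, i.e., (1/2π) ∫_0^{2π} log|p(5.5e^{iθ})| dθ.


Zeros: -5, 5, 6; r = 5.5.
Inside |z| < r: -5, 5. Outside (|z| ≥ r): 6.
p(0) = 150, so log|p(0)| = log(150) = 5.0106.
Apply Jensen: I(r) = log|p(0)| + Σ_k log(r/|z_k|), summed over zeros inside |z| < r.
  log(r/|z_k|) for z_k = 5: log(5.5/5) = 0.0953
  log(r/|z_k|) for z_k = -5: log(5.5/5) = 0.0953
  Outside zeros (6) contribute nothing to the Jensen sum.
Sum over inside zeros: 0.1906.
I(r) = log|p(0)| + (inside sum) = 5.0106 + 0.1906 = 5.2013.
Note: since some zeros are outside |z| ≤ r, the simplified n·log(r) form does NOT apply — only the inside zeros contribute.

I(r) ≈ 5.2013.


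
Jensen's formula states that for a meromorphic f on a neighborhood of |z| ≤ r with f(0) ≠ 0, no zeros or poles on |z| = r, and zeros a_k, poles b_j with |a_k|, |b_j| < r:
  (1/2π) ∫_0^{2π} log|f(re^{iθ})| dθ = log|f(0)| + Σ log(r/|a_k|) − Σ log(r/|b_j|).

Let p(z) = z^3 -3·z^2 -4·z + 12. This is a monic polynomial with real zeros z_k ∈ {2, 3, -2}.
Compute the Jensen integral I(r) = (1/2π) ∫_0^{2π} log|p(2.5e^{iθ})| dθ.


Zeros: -2, 2, 3; r = 2.5.
Inside |z| < r: -2, 2. Outside (|z| ≥ r): 3.
p(0) = 12, so log|p(0)| = log(12) = 2.4849.
Apply Jensen: I(r) = log|p(0)| + Σ_k log(r/|z_k|), summed over zeros inside |z| < r.
  log(r/|z_k|) for z_k = 2: log(2.5/2) = 0.2231
  log(r/|z_k|) for z_k = -2: log(2.5/2) = 0.2231
  Outside zeros (3) contribute nothing to the Jensen sum.
Sum over inside zeros: 0.4463.
I(r) = log|p(0)| + (inside sum) = 2.4849 + 0.4463 = 2.9312.
Note: since some zeros are outside |z| ≤ r, the simplified n·log(r) form does NOT apply — only the inside zeros contribute.

I(r) ≈ 2.9312.


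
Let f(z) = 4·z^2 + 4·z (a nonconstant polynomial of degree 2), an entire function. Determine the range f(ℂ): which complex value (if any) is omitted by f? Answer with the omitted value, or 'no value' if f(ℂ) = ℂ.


Little Picard bounds the complement of f(ℂ) to at most one point.
For every w ∈ ℂ, the equation p(z) − w = 0 is a nonconstant polynomial in z and hence has at least one root by the fundamental theorem of algebra. So p is surjective onto ℂ, omitting no value.

Omitted value: no value.


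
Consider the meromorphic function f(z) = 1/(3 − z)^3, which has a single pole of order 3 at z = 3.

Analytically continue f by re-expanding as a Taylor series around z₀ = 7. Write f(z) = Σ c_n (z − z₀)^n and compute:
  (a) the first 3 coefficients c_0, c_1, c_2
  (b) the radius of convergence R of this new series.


Let w = z − z₀, so z = z₀ + w.
Then 3 − z = 3 − (z₀ + w) = (3 − z₀) − w = -4 − w.
f(z) = 1/(-4 − w)^3 = (1/(-4)^3) · (1 − w/(-4))^{−3}.
By the binomial series (1−u)^{−3} = Σ_{n≥0} C(n+2, 2) u^n for |u|<1, with u = w/(-4):
  c_n = C(n+2, 2) / (-4)^(n+3).
  c_0 = 1/(-4)^3 = -1/64.
  c_1 = 3/(-4)^4 = 3/256.
  c_2 = 6/(-4)^5 = -3/512.
The series is valid for |w/d| < 1, i.e. |z − z₀| < |d|.
Radius of convergence: R = |3 − z₀| = |-4| = 4 (distance from z₀ to the singularity z = 3).

c_0 = -1/64, c_1 = 3/256, c_2 = -3/512; R = 4.


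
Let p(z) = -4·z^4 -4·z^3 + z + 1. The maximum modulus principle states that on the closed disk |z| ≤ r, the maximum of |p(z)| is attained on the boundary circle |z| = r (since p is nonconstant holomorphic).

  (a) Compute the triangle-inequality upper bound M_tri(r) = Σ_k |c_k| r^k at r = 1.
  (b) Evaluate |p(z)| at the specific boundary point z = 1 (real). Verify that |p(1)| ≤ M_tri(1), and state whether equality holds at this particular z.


Coefficients: c_0 = 1, c_1 = 1, c_2 = 0, c_3 = -4, c_4 = -4. Radius r = 1.
Part (a). Triangle bound: M_tri(r) = Σ_k |c_k| r^k
  = |1|·1^0 + |1|·1^1 + |0|·1^2 + |-4|·1^3 + |-4|·1^4
  = 1 + 1 + 0 + 4 + 4 = 10.
This bounds M(r) := max_{|z|=r} |p(z)| from above; equality holds iff all terms c_k z^k can be made to align in phase at a single z on |z|=r.
Part (b). At z = 1 (real, on the circle |z| = r):
  p(1) = (1)·1^0 + (1)·1^1 + (0)·1^2 + (-4)·1^3 + (-4)·1^4 = -6.
  |p(1)| = 6.
Check: |p(1)| = 6 ≤ 10 = M_tri(1). ✓ Equality does not hold at z = 1 (the coefficients have mixed signs, so the terms do not all align in phase there).

M_tri(1) = 10; |p(1)| = 6; equality at z=1: no.


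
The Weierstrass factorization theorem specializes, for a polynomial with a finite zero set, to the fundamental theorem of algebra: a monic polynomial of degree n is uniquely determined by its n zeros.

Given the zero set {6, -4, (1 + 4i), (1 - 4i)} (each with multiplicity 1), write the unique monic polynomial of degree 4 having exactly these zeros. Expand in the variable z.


The polynomial is p(z) = ∏_{α ∈ S} (z − α), where S = {6, -4, (1 + 4i), (1 - 4i)}.
Expanding the product yields: p(z) = z^4 -4·z^3 -3·z^2 + 14·z -408.
Note conjugate pairs combine to real quadratics: (z − (1+4i))(z − (1−4i)) = z² − 2z + 17.
The resulting polynomial has degree 4 and real coefficients as required.

p(z) = z^4 -4·z^3 -3·z^2 + 14·z -408.


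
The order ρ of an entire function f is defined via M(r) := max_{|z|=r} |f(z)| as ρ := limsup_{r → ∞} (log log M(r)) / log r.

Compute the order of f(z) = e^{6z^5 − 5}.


|e^{6z^5 − 5}| = e^{Re(6·z^5) + -5} ≤ e^{6|z|^5 + -5} = e^{6r^5 + -5} on |z| = r, so ρ ≤ 5. Choosing z on |z|=r so that 6·z^5 is real positive (always possible by picking arg z appropriately) gives |f(z)| = e^{6r^5 + -5}, matching the bound. The additive constant -5 does not affect log log M(r) ~ 5·log r. Hence ρ = 5.
Therefore ρ = 5.

Order ρ = 5.


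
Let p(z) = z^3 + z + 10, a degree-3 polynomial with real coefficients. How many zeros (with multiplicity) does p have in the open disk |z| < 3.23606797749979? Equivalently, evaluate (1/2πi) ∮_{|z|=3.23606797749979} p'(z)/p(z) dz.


The zeros of p are: -2, (1 + 2i), (1 - 2i).
Their magnitudes are: 2, 2.236, 2.236.
Zeros with |z| < R = 3.23606797749979: -2, (1 + 2i), (1 - 2i).
Count = 3.
By the argument principle, (1/2πi) ∮_{|z|=R} p'(z)/p(z) dz equals exactly this count.

Number of zeros inside |z| < 3.23606797749979: 3.


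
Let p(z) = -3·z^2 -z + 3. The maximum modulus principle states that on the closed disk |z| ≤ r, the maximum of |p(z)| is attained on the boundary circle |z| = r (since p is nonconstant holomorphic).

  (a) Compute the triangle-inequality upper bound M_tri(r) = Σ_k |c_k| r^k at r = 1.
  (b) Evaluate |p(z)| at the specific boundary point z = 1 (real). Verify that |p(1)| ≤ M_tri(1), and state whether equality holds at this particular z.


Coefficients: c_0 = 3, c_1 = -1, c_2 = -3. Radius r = 1.
Part (a). Triangle bound: M_tri(r) = Σ_k |c_k| r^k
  = |3|·1^0 + |-1|·1^1 + |-3|·1^2
  = 3 + 1 + 3 = 7.
This bounds M(r) := max_{|z|=r} |p(z)| from above; equality holds iff all terms c_k z^k can be made to align in phase at a single z on |z|=r.
Part (b). At z = 1 (real, on the circle |z| = r):
  p(1) = (3)·1^0 + (-1)·1^1 + (-3)·1^2 = -1.
  |p(1)| = 1.
Check: |p(1)| = 1 ≤ 7 = M_tri(1). ✓ Equality does not hold at z = 1 (the coefficients have mixed signs, so the terms do not all align in phase there).

M_tri(1) = 7; |p(1)| = 1; equality at z=1: no.


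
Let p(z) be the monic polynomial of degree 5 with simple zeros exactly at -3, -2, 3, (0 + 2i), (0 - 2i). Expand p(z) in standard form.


The polynomial is p(z) = ∏_{α ∈ S} (z − α), where S = {-3, -2, 3, (0 + 2i), (0 - 2i)}.
Expanding the product yields: p(z) = z^5 + 2·z^4 -5·z^3 -10·z^2 -36·z -72.
Note conjugate pairs combine to real quadratics: (z − (0+2i))(z − (0−2i)) = z² + 4.
The resulting polynomial has degree 5 and real coefficients as required.

p(z) = z^5 + 2·z^4 -5·z^3 -10·z^2 -36·z -72.


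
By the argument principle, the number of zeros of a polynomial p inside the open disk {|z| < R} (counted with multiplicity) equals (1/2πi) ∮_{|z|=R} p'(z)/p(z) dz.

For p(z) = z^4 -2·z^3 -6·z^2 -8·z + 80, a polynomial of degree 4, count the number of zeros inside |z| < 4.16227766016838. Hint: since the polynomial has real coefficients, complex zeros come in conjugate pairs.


The zeros of p are: (3 + 1i), (3 - 1i), (-2 + 2i), (-2 - 2i).
Their magnitudes are: 3.162, 3.162, 2.828, 2.828.
Zeros with |z| < R = 4.16227766016838: (3 + 1i), (3 - 1i), (-2 + 2i), (-2 - 2i).
Count = 4.
By the argument principle, (1/2πi) ∮_{|z|=R} p'(z)/p(z) dz equals exactly this count.

Number of zeros inside |z| < 4.16227766016838: 4.


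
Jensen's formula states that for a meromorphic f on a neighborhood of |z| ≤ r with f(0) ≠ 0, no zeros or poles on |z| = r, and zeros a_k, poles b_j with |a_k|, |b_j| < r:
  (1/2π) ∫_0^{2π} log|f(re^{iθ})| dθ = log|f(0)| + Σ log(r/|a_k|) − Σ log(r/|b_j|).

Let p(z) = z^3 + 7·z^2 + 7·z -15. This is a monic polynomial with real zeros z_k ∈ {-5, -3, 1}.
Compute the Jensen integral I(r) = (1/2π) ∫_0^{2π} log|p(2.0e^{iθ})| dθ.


Zeros: -5, -3, 1; r = 2.0.
Inside |z| < r: 1. Outside (|z| ≥ r): -5, -3.
p(0) = -15, so log|p(0)| = log(15) = 2.7081.
Apply Jensen: I(r) = log|p(0)| + Σ_k log(r/|z_k|), summed over zeros inside |z| < r.
  log(r/|z_k|) for z_k = 1: log(2.0/1) = 0.6931
  Outside zeros (-5, -3) contribute nothing to the Jensen sum.
Sum over inside zeros: 0.6931.
I(r) = log|p(0)| + (inside sum) = 2.7081 + 0.6931 = 3.4012.
Note: since some zeros are outside |z| ≤ r, the simplified n·log(r) form does NOT apply — only the inside zeros contribute.

I(r) ≈ 3.4012.


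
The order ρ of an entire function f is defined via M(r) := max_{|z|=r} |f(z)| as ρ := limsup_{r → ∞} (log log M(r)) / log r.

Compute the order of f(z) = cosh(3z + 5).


cosh(w) is a linear combination of e^{iw} and e^{−iw} (or e^w, e^{−w} in the hyperbolic case), so |cosh(w)| ≤ e^{|w|}. With w = 3z + 5, |w| ≤ 3|z| + 5 = 3r + 5 on |z| = r, giving M(r) ≤ e^{3r + 5}, so ρ ≤ 1. On a suitable ray (z = it for sin/cos; z = t for sinh/cosh, t real → ∞), |cosh(3z + 5)| grows like e^{3|t|}/2, so ρ ≥ 1. Hence ρ = 1.
Therefore ρ = 1.

Order ρ = 1.


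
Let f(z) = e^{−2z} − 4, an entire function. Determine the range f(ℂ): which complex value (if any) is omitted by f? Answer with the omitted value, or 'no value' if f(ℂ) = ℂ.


Little Picard bounds the complement of f(ℂ) to at most one point.
e^{−2z} is never zero on ℂ, so 1·e^{−2z} takes every value in ℂ ∖ {0}. Adding -4 shifts the range to ℂ ∖ {-4}. Thus f omits exactly the value -4.

Omitted value: -4.


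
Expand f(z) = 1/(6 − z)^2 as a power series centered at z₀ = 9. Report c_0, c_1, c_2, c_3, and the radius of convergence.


Let w = z − z₀, so z = z₀ + w.
Then 6 − z = 6 − (z₀ + w) = (6 − z₀) − w = -3 − w.
f(z) = 1/(-3 − w)^2 = (1/(-3)^2) · (1 − w/(-3))^{−2}.
By the binomial series (1−u)^{−2} = Σ_{n≥0} C(n+1, 1) u^n for |u|<1, with u = w/(-3):
  c_n = C(n+1, 1) / (-3)^(n+2).
  c_0 = 1/(-3)^2 = 1/9.
  c_1 = 2/(-3)^3 = -2/27.
  c_2 = 3/(-3)^4 = 1/27.
  c_3 = 4/(-3)^5 = -4/243.
The series is valid for |w/d| < 1, i.e. |z − z₀| < |d|.
Radius of convergence: R = |6 − z₀| = |-3| = 3 (distance from z₀ to the singularity z = 6).

c_0 = 1/9, c_1 = -2/27, c_2 = 1/27, c_3 = -4/243; R = 3.


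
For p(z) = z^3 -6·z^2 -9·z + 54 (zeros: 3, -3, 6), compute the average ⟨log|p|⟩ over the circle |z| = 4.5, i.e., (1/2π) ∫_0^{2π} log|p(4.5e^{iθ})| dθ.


Zeros: -3, 3, 6; r = 4.5.
Inside |z| < r: -3, 3. Outside (|z| ≥ r): 6.
p(0) = 54, so log|p(0)| = log(54) = 3.9890.
Apply Jensen: I(r) = log|p(0)| + Σ_k log(r/|z_k|), summed over zeros inside |z| < r.
  log(r/|z_k|) for z_k = 3: log(4.5/3) = 0.4055
  log(r/|z_k|) for z_k = -3: log(4.5/3) = 0.4055
  Outside zeros (6) contribute nothing to the Jensen sum.
Sum over inside zeros: 0.8109.
I(r) = log|p(0)| + (inside sum) = 3.9890 + 0.8109 = 4.7999.
Note: since some zeros are outside |z| ≤ r, the simplified n·log(r) form does NOT apply — only the inside zeros contribute.

I(r) ≈ 4.7999.
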